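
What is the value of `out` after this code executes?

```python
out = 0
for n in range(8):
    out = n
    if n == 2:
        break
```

Let's trace through this code step by step.

Initialize: out = 0
Entering loop: for n in range(8):

After execution: out = 2
2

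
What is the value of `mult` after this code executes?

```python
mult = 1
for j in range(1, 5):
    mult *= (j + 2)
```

Let's trace through this code step by step.

Initialize: mult = 1
Entering loop: for j in range(1, 5):

After execution: mult = 360
360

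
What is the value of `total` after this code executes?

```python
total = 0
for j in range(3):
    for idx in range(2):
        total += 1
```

Let's trace through this code step by step.

Initialize: total = 0
Entering loop: for j in range(3):

After execution: total = 6
6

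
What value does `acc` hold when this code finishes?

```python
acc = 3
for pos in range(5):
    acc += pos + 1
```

Let's trace through this code step by step.

Initialize: acc = 3
Entering loop: for pos in range(5):

After execution: acc = 18
18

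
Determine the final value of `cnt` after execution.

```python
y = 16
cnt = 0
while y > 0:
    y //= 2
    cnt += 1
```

Let's trace through this code step by step.

Initialize: y = 16
Initialize: cnt = 0
Entering loop: while y > 0:

After execution: cnt = 5
5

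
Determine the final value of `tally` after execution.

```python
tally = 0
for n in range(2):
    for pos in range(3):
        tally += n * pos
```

Let's trace through this code step by step.

Initialize: tally = 0
Entering loop: for n in range(2):

After execution: tally = 3
3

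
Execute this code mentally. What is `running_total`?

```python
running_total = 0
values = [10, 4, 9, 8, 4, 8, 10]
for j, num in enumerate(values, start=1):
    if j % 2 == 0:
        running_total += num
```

Let's trace through this code step by step.

Initialize: running_total = 0
Initialize: values = [10, 4, 9, 8, 4, 8, 10]
Entering loop: for j, num in enumerate(values, start=1):

After execution: running_total = 20
20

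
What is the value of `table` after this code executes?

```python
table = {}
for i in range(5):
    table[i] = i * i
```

Let's trace through this code step by step.

Initialize: table = {}
Entering loop: for i in range(5):

After execution: table = {0: 0, 1: 1, 2: 4, 3: 9, 4: 16}
{0: 0, 1: 1, 2: 4, 3: 9, 4: 16}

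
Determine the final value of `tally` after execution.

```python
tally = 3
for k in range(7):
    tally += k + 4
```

Let's trace through this code step by step.

Initialize: tally = 3
Entering loop: for k in range(7):

After execution: tally = 52
52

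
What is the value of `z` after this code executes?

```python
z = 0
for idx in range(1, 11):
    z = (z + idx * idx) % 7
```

Let's trace through this code step by step.

Initialize: z = 0
Entering loop: for idx in range(1, 11):

After execution: z = 0
0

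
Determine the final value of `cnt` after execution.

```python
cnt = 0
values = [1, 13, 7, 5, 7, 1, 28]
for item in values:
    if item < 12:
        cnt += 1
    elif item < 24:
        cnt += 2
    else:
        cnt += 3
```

Let's trace through this code step by step.

Initialize: cnt = 0
Initialize: values = [1, 13, 7, 5, 7, 1, 28]
Entering loop: for item in values:

After execution: cnt = 10
10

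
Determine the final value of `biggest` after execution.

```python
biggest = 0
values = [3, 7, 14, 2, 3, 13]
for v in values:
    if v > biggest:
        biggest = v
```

Let's trace through this code step by step.

Initialize: biggest = 0
Initialize: values = [3, 7, 14, 2, 3, 13]
Entering loop: for v in values:

After execution: biggest = 14
14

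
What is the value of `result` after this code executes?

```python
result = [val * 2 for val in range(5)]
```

Let's trace through this code step by step.

Initialize: result = [val * 2 for val in range(5)]

After execution: result = [0, 2, 4, 6, 8]
[0, 2, 4, 6, 8]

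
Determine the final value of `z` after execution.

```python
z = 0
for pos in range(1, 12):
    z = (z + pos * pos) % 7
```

Let's trace through this code step by step.

Initialize: z = 0
Entering loop: for pos in range(1, 12):

After execution: z = 2
2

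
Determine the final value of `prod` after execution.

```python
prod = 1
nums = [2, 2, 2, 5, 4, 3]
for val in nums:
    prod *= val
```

Let's trace through this code step by step.

Initialize: prod = 1
Initialize: nums = [2, 2, 2, 5, 4, 3]
Entering loop: for val in nums:

After execution: prod = 480
480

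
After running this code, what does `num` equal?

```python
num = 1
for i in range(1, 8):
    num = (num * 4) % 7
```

Let's trace through this code step by step.

Initialize: num = 1
Entering loop: for i in range(1, 8):

After execution: num = 4
4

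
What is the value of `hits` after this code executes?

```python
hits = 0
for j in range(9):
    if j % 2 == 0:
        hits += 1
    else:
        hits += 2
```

Let's trace through this code step by step.

Initialize: hits = 0
Entering loop: for j in range(9):

After execution: hits = 13
13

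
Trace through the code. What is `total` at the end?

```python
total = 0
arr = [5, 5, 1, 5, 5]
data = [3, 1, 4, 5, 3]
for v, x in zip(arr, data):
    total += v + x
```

Let's trace through this code step by step.

Initialize: total = 0
Initialize: arr = [5, 5, 1, 5, 5]
Initialize: data = [3, 1, 4, 5, 3]
Entering loop: for v, x in zip(arr, data):

After execution: total = 37
37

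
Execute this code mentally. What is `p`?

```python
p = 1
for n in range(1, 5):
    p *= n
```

Let's trace through this code step by step.

Initialize: p = 1
Entering loop: for n in range(1, 5):

After execution: p = 24
24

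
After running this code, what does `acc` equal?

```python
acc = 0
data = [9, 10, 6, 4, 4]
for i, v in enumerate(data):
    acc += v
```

Let's trace through this code step by step.

Initialize: acc = 0
Initialize: data = [9, 10, 6, 4, 4]
Entering loop: for i, v in enumerate(data):

After execution: acc = 33
33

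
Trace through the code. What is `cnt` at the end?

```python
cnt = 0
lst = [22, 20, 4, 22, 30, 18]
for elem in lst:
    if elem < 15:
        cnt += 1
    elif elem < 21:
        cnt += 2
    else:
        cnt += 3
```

Let's trace through this code step by step.

Initialize: cnt = 0
Initialize: lst = [22, 20, 4, 22, 30, 18]
Entering loop: for elem in lst:

After execution: cnt = 14
14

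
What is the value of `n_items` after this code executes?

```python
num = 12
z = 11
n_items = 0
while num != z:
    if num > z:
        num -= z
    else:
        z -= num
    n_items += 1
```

Let's trace through this code step by step.

Initialize: num = 12
Initialize: z = 11
Initialize: n_items = 0
Entering loop: while num != z:

After execution: n_items = 11
11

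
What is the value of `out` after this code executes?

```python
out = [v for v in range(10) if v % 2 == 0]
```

Let's trace through this code step by step.

Initialize: out = [v for v in range(10) if v % 2 == 0]

After execution: out = [0, 2, 4, 6, 8]
[0, 2, 4, 6, 8]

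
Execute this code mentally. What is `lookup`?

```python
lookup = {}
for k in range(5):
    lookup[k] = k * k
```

Let's trace through this code step by step.

Initialize: lookup = {}
Entering loop: for k in range(5):

After execution: lookup = {0: 0, 1: 1, 2: 4, 3: 9, 4: 16}
{0: 0, 1: 1, 2: 4, 3: 9, 4: 16}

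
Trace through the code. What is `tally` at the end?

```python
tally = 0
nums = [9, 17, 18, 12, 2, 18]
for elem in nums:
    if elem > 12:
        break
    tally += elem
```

Let's trace through this code step by step.

Initialize: tally = 0
Initialize: nums = [9, 17, 18, 12, 2, 18]
Entering loop: for elem in nums:

After execution: tally = 9
9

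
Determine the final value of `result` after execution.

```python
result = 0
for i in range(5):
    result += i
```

Let's trace through this code step by step.

Initialize: result = 0
Entering loop: for i in range(5):

After execution: result = 10
10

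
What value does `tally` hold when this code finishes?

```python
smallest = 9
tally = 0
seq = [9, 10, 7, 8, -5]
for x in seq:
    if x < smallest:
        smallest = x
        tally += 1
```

Let's trace through this code step by step.

Initialize: smallest = 9
Initialize: tally = 0
Initialize: seq = [9, 10, 7, 8, -5]
Entering loop: for x in seq:

After execution: tally = 2
2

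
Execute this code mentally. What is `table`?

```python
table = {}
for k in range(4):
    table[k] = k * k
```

Let's trace through this code step by step.

Initialize: table = {}
Entering loop: for k in range(4):

After execution: table = {0: 0, 1: 1, 2: 4, 3: 9}
{0: 0, 1: 1, 2: 4, 3: 9}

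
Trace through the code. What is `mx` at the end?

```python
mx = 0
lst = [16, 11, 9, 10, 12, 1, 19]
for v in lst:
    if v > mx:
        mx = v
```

Let's trace through this code step by step.

Initialize: mx = 0
Initialize: lst = [16, 11, 9, 10, 12, 1, 19]
Entering loop: for v in lst:

After execution: mx = 19
19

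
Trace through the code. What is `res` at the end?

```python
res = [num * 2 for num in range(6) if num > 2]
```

Let's trace through this code step by step.

Initialize: res = [num * 2 for num in range(6) if num > 2]

After execution: res = [6, 8, 10]
[6, 8, 10]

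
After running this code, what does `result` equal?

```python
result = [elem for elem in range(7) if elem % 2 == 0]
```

Let's trace through this code step by step.

Initialize: result = [elem for elem in range(7) if elem % 2 == 0]

After execution: result = [0, 2, 4, 6]
[0, 2, 4, 6]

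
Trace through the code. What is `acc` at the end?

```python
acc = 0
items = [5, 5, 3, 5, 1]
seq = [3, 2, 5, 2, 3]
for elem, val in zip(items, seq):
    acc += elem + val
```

Let's trace through this code step by step.

Initialize: acc = 0
Initialize: items = [5, 5, 3, 5, 1]
Initialize: seq = [3, 2, 5, 2, 3]
Entering loop: for elem, val in zip(items, seq):

After execution: acc = 34
34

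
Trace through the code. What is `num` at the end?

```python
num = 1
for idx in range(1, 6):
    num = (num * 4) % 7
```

Let's trace through this code step by step.

Initialize: num = 1
Entering loop: for idx in range(1, 6):

After execution: num = 2
2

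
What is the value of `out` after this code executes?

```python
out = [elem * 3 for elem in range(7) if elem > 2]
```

Let's trace through this code step by step.

Initialize: out = [elem * 3 for elem in range(7) if elem > 2]

After execution: out = [9, 12, 15, 18]
[9, 12, 15, 18]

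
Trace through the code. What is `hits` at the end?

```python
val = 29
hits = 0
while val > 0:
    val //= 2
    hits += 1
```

Let's trace through this code step by step.

Initialize: val = 29
Initialize: hits = 0
Entering loop: while val > 0:

After execution: hits = 5
5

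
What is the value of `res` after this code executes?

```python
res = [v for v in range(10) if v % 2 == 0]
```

Let's trace through this code step by step.

Initialize: res = [v for v in range(10) if v % 2 == 0]

After execution: res = [0, 2, 4, 6, 8]
[0, 2, 4, 6, 8]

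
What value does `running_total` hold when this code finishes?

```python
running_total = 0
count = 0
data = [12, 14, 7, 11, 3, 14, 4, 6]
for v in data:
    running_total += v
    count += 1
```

Let's trace through this code step by step.

Initialize: running_total = 0
Initialize: count = 0
Initialize: data = [12, 14, 7, 11, 3, 14, 4, 6]
Entering loop: for v in data:

After execution: running_total = 71
71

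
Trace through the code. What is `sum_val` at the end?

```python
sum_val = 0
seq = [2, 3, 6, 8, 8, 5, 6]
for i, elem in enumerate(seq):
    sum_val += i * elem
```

Let's trace through this code step by step.

Initialize: sum_val = 0
Initialize: seq = [2, 3, 6, 8, 8, 5, 6]
Entering loop: for i, elem in enumerate(seq):

After execution: sum_val = 132
132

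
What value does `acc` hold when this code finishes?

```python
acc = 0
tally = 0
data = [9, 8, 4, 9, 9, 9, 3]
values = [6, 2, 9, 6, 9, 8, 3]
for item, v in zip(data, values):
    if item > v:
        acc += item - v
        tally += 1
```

Let's trace through this code step by step.

Initialize: acc = 0
Initialize: tally = 0
Initialize: data = [9, 8, 4, 9, 9, 9, 3]
Initialize: values = [6, 2, 9, 6, 9, 8, 3]
Entering loop: for item, v in zip(data, values):

After execution: acc = 13
13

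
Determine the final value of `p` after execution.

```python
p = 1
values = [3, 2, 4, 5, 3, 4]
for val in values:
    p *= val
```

Let's trace through this code step by step.

Initialize: p = 1
Initialize: values = [3, 2, 4, 5, 3, 4]
Entering loop: for val in values:

After execution: p = 1440
1440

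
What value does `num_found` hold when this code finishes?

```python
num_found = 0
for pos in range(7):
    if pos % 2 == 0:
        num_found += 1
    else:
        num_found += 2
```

Let's trace through this code step by step.

Initialize: num_found = 0
Entering loop: for pos in range(7):

After execution: num_found = 10
10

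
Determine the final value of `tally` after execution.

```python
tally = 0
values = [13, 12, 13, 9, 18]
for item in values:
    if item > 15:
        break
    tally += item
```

Let's trace through this code step by step.

Initialize: tally = 0
Initialize: values = [13, 12, 13, 9, 18]
Entering loop: for item in values:

After execution: tally = 47
47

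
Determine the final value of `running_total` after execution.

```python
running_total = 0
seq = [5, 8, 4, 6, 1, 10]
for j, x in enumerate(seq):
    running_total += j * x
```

Let's trace through this code step by step.

Initialize: running_total = 0
Initialize: seq = [5, 8, 4, 6, 1, 10]
Entering loop: for j, x in enumerate(seq):

After execution: running_total = 88
88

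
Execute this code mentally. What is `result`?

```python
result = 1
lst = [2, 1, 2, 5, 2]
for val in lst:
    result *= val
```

Let's trace through this code step by step.

Initialize: result = 1
Initialize: lst = [2, 1, 2, 5, 2]
Entering loop: for val in lst:

After execution: result = 40
40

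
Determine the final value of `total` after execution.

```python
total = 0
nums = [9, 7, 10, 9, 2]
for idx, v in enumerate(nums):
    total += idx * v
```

Let's trace through this code step by step.

Initialize: total = 0
Initialize: nums = [9, 7, 10, 9, 2]
Entering loop: for idx, v in enumerate(nums):

After execution: total = 62
62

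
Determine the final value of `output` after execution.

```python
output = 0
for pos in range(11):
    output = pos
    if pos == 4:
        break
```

Let's trace through this code step by step.

Initialize: output = 0
Entering loop: for pos in range(11):

After execution: output = 4
4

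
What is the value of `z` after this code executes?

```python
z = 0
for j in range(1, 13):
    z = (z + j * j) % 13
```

Let's trace through this code step by step.

Initialize: z = 0
Entering loop: for j in range(1, 13):

After execution: z = 0
0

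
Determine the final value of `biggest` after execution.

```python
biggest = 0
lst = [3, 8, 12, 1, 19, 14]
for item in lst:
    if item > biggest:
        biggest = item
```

Let's trace through this code step by step.

Initialize: biggest = 0
Initialize: lst = [3, 8, 12, 1, 19, 14]
Entering loop: for item in lst:

After execution: biggest = 19
19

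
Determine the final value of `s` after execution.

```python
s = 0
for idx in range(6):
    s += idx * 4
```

Let's trace through this code step by step.

Initialize: s = 0
Entering loop: for idx in range(6):

After execution: s = 60
60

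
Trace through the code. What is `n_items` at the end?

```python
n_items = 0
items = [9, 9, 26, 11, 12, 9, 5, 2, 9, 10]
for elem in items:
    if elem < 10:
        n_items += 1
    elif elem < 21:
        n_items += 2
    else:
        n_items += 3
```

Let's trace through this code step by step.

Initialize: n_items = 0
Initialize: items = [9, 9, 26, 11, 12, 9, 5, 2, 9, 10]
Entering loop: for elem in items:

After execution: n_items = 15
15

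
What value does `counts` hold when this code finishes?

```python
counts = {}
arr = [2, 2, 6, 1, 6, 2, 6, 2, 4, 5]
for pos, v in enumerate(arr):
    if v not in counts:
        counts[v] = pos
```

Let's trace through this code step by step.

Initialize: counts = {}
Initialize: arr = [2, 2, 6, 1, 6, 2, 6, 2, 4, 5]
Entering loop: for pos, v in enumerate(arr):

After execution: counts = {2: 0, 6: 2, 1: 3, 4: 8, 5: 9}
{2: 0, 6: 2, 1: 3, 4: 8, 5: 9}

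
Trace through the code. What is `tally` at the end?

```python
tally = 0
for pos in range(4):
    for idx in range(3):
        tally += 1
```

Let's trace through this code step by step.

Initialize: tally = 0
Entering loop: for pos in range(4):

After execution: tally = 12
12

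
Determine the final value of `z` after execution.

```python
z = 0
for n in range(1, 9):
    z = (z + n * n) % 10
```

Let's trace through this code step by step.

Initialize: z = 0
Entering loop: for n in range(1, 9):

After execution: z = 4
4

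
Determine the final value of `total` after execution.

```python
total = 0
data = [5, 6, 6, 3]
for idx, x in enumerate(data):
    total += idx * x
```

Let's trace through this code step by step.

Initialize: total = 0
Initialize: data = [5, 6, 6, 3]
Entering loop: for idx, x in enumerate(data):

After execution: total = 27
27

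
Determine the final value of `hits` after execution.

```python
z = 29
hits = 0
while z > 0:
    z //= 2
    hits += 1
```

Let's trace through this code step by step.

Initialize: z = 29
Initialize: hits = 0
Entering loop: while z > 0:

After execution: hits = 5
5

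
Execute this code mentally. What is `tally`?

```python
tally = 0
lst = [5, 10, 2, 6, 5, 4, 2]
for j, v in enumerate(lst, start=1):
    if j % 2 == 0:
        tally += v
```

Let's trace through this code step by step.

Initialize: tally = 0
Initialize: lst = [5, 10, 2, 6, 5, 4, 2]
Entering loop: for j, v in enumerate(lst, start=1):

After execution: tally = 20
20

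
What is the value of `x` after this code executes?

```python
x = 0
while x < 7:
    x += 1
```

Let's trace through this code step by step.

Initialize: x = 0
Entering loop: while x < 7:

After execution: x = 7
7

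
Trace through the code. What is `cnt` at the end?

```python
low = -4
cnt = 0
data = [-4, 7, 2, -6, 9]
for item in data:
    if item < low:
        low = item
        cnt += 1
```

Let's trace through this code step by step.

Initialize: low = -4
Initialize: cnt = 0
Initialize: data = [-4, 7, 2, -6, 9]
Entering loop: for item in data:

After execution: cnt = 1
1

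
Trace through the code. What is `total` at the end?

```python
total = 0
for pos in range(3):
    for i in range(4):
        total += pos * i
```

Let's trace through this code step by step.

Initialize: total = 0
Entering loop: for pos in range(3):

After execution: total = 18
18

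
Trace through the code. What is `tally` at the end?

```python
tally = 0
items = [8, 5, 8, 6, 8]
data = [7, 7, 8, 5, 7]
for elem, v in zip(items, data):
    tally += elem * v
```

Let's trace through this code step by step.

Initialize: tally = 0
Initialize: items = [8, 5, 8, 6, 8]
Initialize: data = [7, 7, 8, 5, 7]
Entering loop: for elem, v in zip(items, data):

After execution: tally = 241
241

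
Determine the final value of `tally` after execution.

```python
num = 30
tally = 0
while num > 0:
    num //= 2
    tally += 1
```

Let's trace through this code step by step.

Initialize: num = 30
Initialize: tally = 0
Entering loop: while num > 0:

After execution: tally = 5
5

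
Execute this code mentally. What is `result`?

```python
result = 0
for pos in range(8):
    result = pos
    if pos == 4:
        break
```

Let's trace through this code step by step.

Initialize: result = 0
Entering loop: for pos in range(8):

After execution: result = 4
4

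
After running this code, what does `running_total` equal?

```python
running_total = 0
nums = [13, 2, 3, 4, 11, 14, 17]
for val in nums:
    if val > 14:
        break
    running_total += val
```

Let's trace through this code step by step.

Initialize: running_total = 0
Initialize: nums = [13, 2, 3, 4, 11, 14, 17]
Entering loop: for val in nums:

After execution: running_total = 47
47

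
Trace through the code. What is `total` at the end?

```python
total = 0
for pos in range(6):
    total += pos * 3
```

Let's trace through this code step by step.

Initialize: total = 0
Entering loop: for pos in range(6):

After execution: total = 45
45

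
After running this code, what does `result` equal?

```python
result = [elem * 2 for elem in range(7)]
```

Let's trace through this code step by step.

Initialize: result = [elem * 2 for elem in range(7)]

After execution: result = [0, 2, 4, 6, 8, 10, 12]
[0, 2, 4, 6, 8, 10, 12]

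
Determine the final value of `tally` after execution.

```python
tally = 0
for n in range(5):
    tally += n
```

Let's trace through this code step by step.

Initialize: tally = 0
Entering loop: for n in range(5):

After execution: tally = 10
10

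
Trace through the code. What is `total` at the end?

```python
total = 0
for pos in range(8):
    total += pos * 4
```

Let's trace through this code step by step.

Initialize: total = 0
Entering loop: for pos in range(8):

After execution: total = 112
112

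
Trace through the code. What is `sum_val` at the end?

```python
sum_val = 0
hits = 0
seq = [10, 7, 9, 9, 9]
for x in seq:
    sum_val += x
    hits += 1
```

Let's trace through this code step by step.

Initialize: sum_val = 0
Initialize: hits = 0
Initialize: seq = [10, 7, 9, 9, 9]
Entering loop: for x in seq:

After execution: sum_val = 44
44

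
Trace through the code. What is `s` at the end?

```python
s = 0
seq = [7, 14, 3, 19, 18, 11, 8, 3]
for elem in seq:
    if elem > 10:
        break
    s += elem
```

Let's trace through this code step by step.

Initialize: s = 0
Initialize: seq = [7, 14, 3, 19, 18, 11, 8, 3]
Entering loop: for elem in seq:

After execution: s = 7
7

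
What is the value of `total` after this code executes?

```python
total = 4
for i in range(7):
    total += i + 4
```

Let's trace through this code step by step.

Initialize: total = 4
Entering loop: for i in range(7):

After execution: total = 53
53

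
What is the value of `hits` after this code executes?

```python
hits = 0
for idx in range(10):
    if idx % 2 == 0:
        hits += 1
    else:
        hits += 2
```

Let's trace through this code step by step.

Initialize: hits = 0
Entering loop: for idx in range(10):

After execution: hits = 15
15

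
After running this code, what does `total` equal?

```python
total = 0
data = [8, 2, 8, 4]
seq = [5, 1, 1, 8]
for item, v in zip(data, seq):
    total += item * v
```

Let's trace through this code step by step.

Initialize: total = 0
Initialize: data = [8, 2, 8, 4]
Initialize: seq = [5, 1, 1, 8]
Entering loop: for item, v in zip(data, seq):

After execution: total = 82
82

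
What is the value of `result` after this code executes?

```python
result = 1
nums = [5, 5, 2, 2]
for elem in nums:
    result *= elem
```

Let's trace through this code step by step.

Initialize: result = 1
Initialize: nums = [5, 5, 2, 2]
Entering loop: for elem in nums:

After execution: result = 100
100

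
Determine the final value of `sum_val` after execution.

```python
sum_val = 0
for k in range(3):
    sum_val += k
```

Let's trace through this code step by step.

Initialize: sum_val = 0
Entering loop: for k in range(3):

After execution: sum_val = 3
3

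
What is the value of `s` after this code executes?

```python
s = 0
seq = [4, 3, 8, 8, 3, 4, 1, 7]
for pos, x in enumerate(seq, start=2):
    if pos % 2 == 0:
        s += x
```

Let's trace through this code step by step.

Initialize: s = 0
Initialize: seq = [4, 3, 8, 8, 3, 4, 1, 7]
Entering loop: for pos, x in enumerate(seq, start=2):

After execution: s = 16
16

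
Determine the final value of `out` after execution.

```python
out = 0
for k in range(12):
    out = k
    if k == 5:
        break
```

Let's trace through this code step by step.

Initialize: out = 0
Entering loop: for k in range(12):

After execution: out = 5
5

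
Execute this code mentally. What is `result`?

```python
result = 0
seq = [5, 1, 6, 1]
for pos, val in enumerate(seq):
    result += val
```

Let's trace through this code step by step.

Initialize: result = 0
Initialize: seq = [5, 1, 6, 1]
Entering loop: for pos, val in enumerate(seq):

After execution: result = 13
13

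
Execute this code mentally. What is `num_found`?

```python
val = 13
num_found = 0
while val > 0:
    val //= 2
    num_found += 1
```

Let's trace through this code step by step.

Initialize: val = 13
Initialize: num_found = 0
Entering loop: while val > 0:

After execution: num_found = 4
4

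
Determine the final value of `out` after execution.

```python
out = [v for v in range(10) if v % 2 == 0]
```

Let's trace through this code step by step.

Initialize: out = [v for v in range(10) if v % 2 == 0]

After execution: out = [0, 2, 4, 6, 8]
[0, 2, 4, 6, 8]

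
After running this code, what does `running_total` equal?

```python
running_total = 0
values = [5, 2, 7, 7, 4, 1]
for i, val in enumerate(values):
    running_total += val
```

Let's trace through this code step by step.

Initialize: running_total = 0
Initialize: values = [5, 2, 7, 7, 4, 1]
Entering loop: for i, val in enumerate(values):

After execution: running_total = 26
26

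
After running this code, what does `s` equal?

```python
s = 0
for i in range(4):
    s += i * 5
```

Let's trace through this code step by step.

Initialize: s = 0
Entering loop: for i in range(4):

After execution: s = 30
30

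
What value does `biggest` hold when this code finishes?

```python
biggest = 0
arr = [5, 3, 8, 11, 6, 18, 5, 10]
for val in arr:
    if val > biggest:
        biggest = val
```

Let's trace through this code step by step.

Initialize: biggest = 0
Initialize: arr = [5, 3, 8, 11, 6, 18, 5, 10]
Entering loop: for val in arr:

After execution: biggest = 18
18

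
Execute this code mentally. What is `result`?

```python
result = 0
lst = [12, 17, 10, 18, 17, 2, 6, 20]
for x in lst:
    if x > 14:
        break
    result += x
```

Let's trace through this code step by step.

Initialize: result = 0
Initialize: lst = [12, 17, 10, 18, 17, 2, 6, 20]
Entering loop: for x in lst:

After execution: result = 12
12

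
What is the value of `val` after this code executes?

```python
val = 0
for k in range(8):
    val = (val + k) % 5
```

Let's trace through this code step by step.

Initialize: val = 0
Entering loop: for k in range(8):

After execution: val = 3
3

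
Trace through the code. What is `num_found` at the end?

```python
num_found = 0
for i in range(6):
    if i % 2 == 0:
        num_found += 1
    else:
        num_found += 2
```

Let's trace through this code step by step.

Initialize: num_found = 0
Entering loop: for i in range(6):

After execution: num_found = 9
9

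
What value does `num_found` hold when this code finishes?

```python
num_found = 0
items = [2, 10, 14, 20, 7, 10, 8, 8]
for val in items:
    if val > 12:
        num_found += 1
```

Let's trace through this code step by step.

Initialize: num_found = 0
Initialize: items = [2, 10, 14, 20, 7, 10, 8, 8]
Entering loop: for val in items:

After execution: num_found = 2
2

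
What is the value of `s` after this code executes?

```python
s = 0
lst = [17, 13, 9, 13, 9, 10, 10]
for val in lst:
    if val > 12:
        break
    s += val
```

Let's trace through this code step by step.

Initialize: s = 0
Initialize: lst = [17, 13, 9, 13, 9, 10, 10]
Entering loop: for val in lst:

After execution: s = 0
0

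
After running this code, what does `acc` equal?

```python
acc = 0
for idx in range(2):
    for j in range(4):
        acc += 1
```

Let's trace through this code step by step.

Initialize: acc = 0
Entering loop: for idx in range(2):

After execution: acc = 8
8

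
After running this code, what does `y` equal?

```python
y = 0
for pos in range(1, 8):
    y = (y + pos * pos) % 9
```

Let's trace through this code step by step.

Initialize: y = 0
Entering loop: for pos in range(1, 8):

After execution: y = 5
5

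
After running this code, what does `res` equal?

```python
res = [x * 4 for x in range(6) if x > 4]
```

Let's trace through this code step by step.

Initialize: res = [x * 4 for x in range(6) if x > 4]

After execution: res = [20]
[20]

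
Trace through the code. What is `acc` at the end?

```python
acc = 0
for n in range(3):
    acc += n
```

Let's trace through this code step by step.

Initialize: acc = 0
Entering loop: for n in range(3):

After execution: acc = 3
3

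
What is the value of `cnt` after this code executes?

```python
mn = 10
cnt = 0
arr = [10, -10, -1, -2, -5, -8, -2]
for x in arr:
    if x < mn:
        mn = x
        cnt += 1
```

Let's trace through this code step by step.

Initialize: mn = 10
Initialize: cnt = 0
Initialize: arr = [10, -10, -1, -2, -5, -8, -2]
Entering loop: for x in arr:

After execution: cnt = 1
1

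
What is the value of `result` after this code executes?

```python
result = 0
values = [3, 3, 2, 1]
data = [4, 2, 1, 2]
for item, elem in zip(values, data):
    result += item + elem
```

Let's trace through this code step by step.

Initialize: result = 0
Initialize: values = [3, 3, 2, 1]
Initialize: data = [4, 2, 1, 2]
Entering loop: for item, elem in zip(values, data):

After execution: result = 18
18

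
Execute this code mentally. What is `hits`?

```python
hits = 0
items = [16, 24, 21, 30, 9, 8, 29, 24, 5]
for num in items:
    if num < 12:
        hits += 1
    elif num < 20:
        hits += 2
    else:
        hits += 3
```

Let's trace through this code step by step.

Initialize: hits = 0
Initialize: items = [16, 24, 21, 30, 9, 8, 29, 24, 5]
Entering loop: for num in items:

After execution: hits = 20
20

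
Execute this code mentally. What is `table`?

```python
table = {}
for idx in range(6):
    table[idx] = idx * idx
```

Let's trace through this code step by step.

Initialize: table = {}
Entering loop: for idx in range(6):

After execution: table = {0: 0, 1: 1, 2: 4, 3: 9, 4: 16, 5: 25}
{0: 0, 1: 1, 2: 4, 3: 9, 4: 16, 5: 25}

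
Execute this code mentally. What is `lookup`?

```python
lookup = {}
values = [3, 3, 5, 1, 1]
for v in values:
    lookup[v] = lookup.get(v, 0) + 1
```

Let's trace through this code step by step.

Initialize: lookup = {}
Initialize: values = [3, 3, 5, 1, 1]
Entering loop: for v in values:

After execution: lookup = {3: 2, 5: 1, 1: 2}
{3: 2, 5: 1, 1: 2}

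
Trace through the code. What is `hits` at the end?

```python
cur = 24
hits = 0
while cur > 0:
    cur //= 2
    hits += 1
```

Let's trace through this code step by step.

Initialize: cur = 24
Initialize: hits = 0
Entering loop: while cur > 0:

After execution: hits = 5
5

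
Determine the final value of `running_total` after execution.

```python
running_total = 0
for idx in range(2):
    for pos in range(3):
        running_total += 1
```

Let's trace through this code step by step.

Initialize: running_total = 0
Entering loop: for idx in range(2):

After execution: running_total = 6
6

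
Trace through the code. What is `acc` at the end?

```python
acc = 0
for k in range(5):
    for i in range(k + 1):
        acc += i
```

Let's trace through this code step by step.

Initialize: acc = 0
Entering loop: for k in range(5):

After execution: acc = 20
20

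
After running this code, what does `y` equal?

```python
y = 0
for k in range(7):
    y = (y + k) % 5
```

Let's trace through this code step by step.

Initialize: y = 0
Entering loop: for k in range(7):

After execution: y = 1
1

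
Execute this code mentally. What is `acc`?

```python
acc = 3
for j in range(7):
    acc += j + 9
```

Let's trace through this code step by step.

Initialize: acc = 3
Entering loop: for j in range(7):

After execution: acc = 87
87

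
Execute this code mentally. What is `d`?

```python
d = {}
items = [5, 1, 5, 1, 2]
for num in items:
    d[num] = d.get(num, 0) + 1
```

Let's trace through this code step by step.

Initialize: d = {}
Initialize: items = [5, 1, 5, 1, 2]
Entering loop: for num in items:

After execution: d = {5: 2, 1: 2, 2: 1}
{5: 2, 1: 2, 2: 1}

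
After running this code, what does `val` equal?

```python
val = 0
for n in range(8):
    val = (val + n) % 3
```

Let's trace through this code step by step.

Initialize: val = 0
Entering loop: for n in range(8):

After execution: val = 1
1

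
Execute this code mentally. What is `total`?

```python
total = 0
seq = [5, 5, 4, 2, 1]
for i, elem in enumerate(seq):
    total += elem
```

Let's trace through this code step by step.

Initialize: total = 0
Initialize: seq = [5, 5, 4, 2, 1]
Entering loop: for i, elem in enumerate(seq):

After execution: total = 17
17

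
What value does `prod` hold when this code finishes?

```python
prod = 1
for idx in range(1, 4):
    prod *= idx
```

Let's trace through this code step by step.

Initialize: prod = 1
Entering loop: for idx in range(1, 4):

After execution: prod = 6
6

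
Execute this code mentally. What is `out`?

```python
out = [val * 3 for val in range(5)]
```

Let's trace through this code step by step.

Initialize: out = [val * 3 for val in range(5)]

After execution: out = [0, 3, 6, 9, 12]
[0, 3, 6, 9, 12]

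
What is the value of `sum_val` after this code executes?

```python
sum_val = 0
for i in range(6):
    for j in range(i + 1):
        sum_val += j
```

Let's trace through this code step by step.

Initialize: sum_val = 0
Entering loop: for i in range(6):

After execution: sum_val = 35
35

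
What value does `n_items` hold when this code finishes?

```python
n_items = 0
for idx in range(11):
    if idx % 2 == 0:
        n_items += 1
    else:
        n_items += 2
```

Let's trace through this code step by step.

Initialize: n_items = 0
Entering loop: for idx in range(11):

After execution: n_items = 16
16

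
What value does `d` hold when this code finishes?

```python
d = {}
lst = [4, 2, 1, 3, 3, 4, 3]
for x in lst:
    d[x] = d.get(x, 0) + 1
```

Let's trace through this code step by step.

Initialize: d = {}
Initialize: lst = [4, 2, 1, 3, 3, 4, 3]
Entering loop: for x in lst:

After execution: d = {4: 2, 2: 1, 1: 1, 3: 3}
{4: 2, 2: 1, 1: 1, 3: 3}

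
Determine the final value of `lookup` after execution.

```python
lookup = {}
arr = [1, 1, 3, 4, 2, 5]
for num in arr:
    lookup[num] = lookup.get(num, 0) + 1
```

Let's trace through this code step by step.

Initialize: lookup = {}
Initialize: arr = [1, 1, 3, 4, 2, 5]
Entering loop: for num in arr:

After execution: lookup = {1: 2, 3: 1, 4: 1, 2: 1, 5: 1}
{1: 2, 3: 1, 4: 1, 2: 1, 5: 1}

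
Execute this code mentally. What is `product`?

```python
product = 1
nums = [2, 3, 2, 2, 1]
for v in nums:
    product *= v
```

Let's trace through this code step by step.

Initialize: product = 1
Initialize: nums = [2, 3, 2, 2, 1]
Entering loop: for v in nums:

After execution: product = 24
24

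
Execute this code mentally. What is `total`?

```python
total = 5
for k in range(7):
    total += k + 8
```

Let's trace through this code step by step.

Initialize: total = 5
Entering loop: for k in range(7):

After execution: total = 82
82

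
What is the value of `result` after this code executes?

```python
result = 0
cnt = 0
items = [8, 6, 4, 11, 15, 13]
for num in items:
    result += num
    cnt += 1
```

Let's trace through this code step by step.

Initialize: result = 0
Initialize: cnt = 0
Initialize: items = [8, 6, 4, 11, 15, 13]
Entering loop: for num in items:

After execution: result = 57
57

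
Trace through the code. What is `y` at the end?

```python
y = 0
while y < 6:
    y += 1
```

Let's trace through this code step by step.

Initialize: y = 0
Entering loop: while y < 6:

After execution: y = 6
6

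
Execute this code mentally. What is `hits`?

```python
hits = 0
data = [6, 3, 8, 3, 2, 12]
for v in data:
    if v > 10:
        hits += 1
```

Let's trace through this code step by step.

Initialize: hits = 0
Initialize: data = [6, 3, 8, 3, 2, 12]
Entering loop: for v in data:

After execution: hits = 1
1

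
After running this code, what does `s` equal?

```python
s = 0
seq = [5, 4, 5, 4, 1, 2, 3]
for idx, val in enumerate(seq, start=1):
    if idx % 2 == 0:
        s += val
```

Let's trace through this code step by step.

Initialize: s = 0
Initialize: seq = [5, 4, 5, 4, 1, 2, 3]
Entering loop: for idx, val in enumerate(seq, start=1):

After execution: s = 10
10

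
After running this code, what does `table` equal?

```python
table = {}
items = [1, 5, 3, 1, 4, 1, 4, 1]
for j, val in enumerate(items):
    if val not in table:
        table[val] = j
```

Let's trace through this code step by step.

Initialize: table = {}
Initialize: items = [1, 5, 3, 1, 4, 1, 4, 1]
Entering loop: for j, val in enumerate(items):

After execution: table = {1: 0, 5: 1, 3: 2, 4: 4}
{1: 0, 5: 1, 3: 2, 4: 4}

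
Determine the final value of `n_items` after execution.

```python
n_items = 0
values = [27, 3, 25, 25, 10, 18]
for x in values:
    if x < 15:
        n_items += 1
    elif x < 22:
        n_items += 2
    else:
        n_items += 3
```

Let's trace through this code step by step.

Initialize: n_items = 0
Initialize: values = [27, 3, 25, 25, 10, 18]
Entering loop: for x in values:

After execution: n_items = 13
13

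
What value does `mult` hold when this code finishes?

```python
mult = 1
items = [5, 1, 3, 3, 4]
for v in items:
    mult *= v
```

Let's trace through this code step by step.

Initialize: mult = 1
Initialize: items = [5, 1, 3, 3, 4]
Entering loop: for v in items:

After execution: mult = 180
180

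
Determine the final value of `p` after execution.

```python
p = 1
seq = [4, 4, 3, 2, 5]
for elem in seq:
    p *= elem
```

Let's trace through this code step by step.

Initialize: p = 1
Initialize: seq = [4, 4, 3, 2, 5]
Entering loop: for elem in seq:

After execution: p = 480
480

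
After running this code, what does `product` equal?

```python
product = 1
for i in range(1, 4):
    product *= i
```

Let's trace through this code step by step.

Initialize: product = 1
Entering loop: for i in range(1, 4):

After execution: product = 6
6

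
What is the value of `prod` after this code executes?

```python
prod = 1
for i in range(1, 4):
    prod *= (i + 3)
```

Let's trace through this code step by step.

Initialize: prod = 1
Entering loop: for i in range(1, 4):

After execution: prod = 120
120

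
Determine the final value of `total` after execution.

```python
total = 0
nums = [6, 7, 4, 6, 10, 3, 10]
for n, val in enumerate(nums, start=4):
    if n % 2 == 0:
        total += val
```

Let's trace through this code step by step.

Initialize: total = 0
Initialize: nums = [6, 7, 4, 6, 10, 3, 10]
Entering loop: for n, val in enumerate(nums, start=4):

After execution: total = 30
30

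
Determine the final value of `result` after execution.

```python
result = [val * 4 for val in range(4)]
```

Let's trace through this code step by step.

Initialize: result = [val * 4 for val in range(4)]

After execution: result = [0, 4, 8, 12]
[0, 4, 8, 12]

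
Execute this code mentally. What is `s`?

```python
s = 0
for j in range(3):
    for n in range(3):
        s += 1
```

Let's trace through this code step by step.

Initialize: s = 0
Entering loop: for j in range(3):

After execution: s = 9
9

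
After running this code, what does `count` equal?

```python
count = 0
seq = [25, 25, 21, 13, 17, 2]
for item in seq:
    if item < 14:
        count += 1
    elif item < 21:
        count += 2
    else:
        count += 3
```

Let's trace through this code step by step.

Initialize: count = 0
Initialize: seq = [25, 25, 21, 13, 17, 2]
Entering loop: for item in seq:

After execution: count = 13
13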